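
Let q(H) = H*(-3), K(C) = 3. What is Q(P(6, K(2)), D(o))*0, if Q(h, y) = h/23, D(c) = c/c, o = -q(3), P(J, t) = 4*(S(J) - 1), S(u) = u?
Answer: 0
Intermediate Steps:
q(H) = -3*H
P(J, t) = -4 + 4*J (P(J, t) = 4*(J - 1) = 4*(-1 + J) = -4 + 4*J)
o = 9 (o = -(-3)*3 = -1*(-9) = 9)
D(c) = 1
Q(h, y) = h/23 (Q(h, y) = h*(1/23) = h/23)
Q(P(6, K(2)), D(o))*0 = ((-4 + 4*6)/23)*0 = ((-4 + 24)/23)*0 = ((1/23)*20)*0 = (20/23)*0 = 0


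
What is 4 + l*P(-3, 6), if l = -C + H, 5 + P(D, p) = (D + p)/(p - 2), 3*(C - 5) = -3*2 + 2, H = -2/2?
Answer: 143/6 ≈ 23.833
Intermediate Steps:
H = -1 (H = -2*½ = -1)
C = 11/3 (C = 5 + (-3*2 + 2)/3 = 5 + (-6 + 2)/3 = 5 + (⅓)*(-4) = 5 - 4/3 = 11/3 ≈ 3.6667)
P(D, p) = -5 + (D + p)/(-2 + p) (P(D, p) = -5 + (D + p)/(p - 2) = -5 + (D + p)/(-2 + p))
l = -14/3 (l = -1*11/3 - 1 = -11/3 - 1 = -14/3 ≈ -4.6667)
4 + l*P(-3, 6) = 4 - 14*(10 - 3 - 4*6)/(3*(-2 + 6)) = 4 - 14*(10 - 3 - 24)/(3*4) = 4 - 7*(-17)/6 = 4 - 14/3*(-17/4) = 4 + 119/6 = 143/6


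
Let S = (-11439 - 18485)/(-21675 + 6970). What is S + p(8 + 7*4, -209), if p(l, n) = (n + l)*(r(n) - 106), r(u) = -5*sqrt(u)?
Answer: 269690214/14705 + 865*I*sqrt(209) ≈ 18340.0 + 12505.0*I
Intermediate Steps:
p(l, n) = (-106 - 5*sqrt(n))*(l + n) (p(l, n) = (n + l)*(-5*sqrt(n) - 106) = (l + n)*(-106 - 5*sqrt(n)) = (-106 - 5*sqrt(n))*(l + n))
S = 29924/14705 (S = -29924/(-14705) = -29924*(-1/14705) = 29924/14705 ≈ 2.0350)
S + p(8 + 7*4, -209) = 29924/14705 + (-106*(8 + 7*4) - 106*(-209) - (-1045)*I*sqrt(209) - 5*(8 + 7*4)*sqrt(-209)) = 29924/14705 + (-106*(8 + 28) + 22154 - (-1045)*I*sqrt(209) - 5*(8 + 28)*I*sqrt(209)) = 29924/14705 + (-106*36 + 22154 + 1045*I*sqrt(209) - 5*36*I*sqrt(209)) = 29924/14705 + (-3816 + 22154 + 1045*I*sqrt(209) - 180*I*sqrt(209)) = 29924/14705 + (18338 + 865*I*sqrt(209)) = 269690214/14705 + 865*I*sqrt(209)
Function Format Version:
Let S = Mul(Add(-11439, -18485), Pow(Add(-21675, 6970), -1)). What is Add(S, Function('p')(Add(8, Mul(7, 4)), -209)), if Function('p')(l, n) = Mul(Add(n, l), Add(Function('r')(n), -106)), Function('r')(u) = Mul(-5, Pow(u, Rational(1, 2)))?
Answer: Add(Rational(269690214, 14705), Mul(865, I, Pow(209, Rational(1, 2)))) ≈ Add(18340., Mul(12505., I))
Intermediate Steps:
Function('p')(l, n) = Mul(Add(-106, Mul(-5, Pow(n, Rational(1, 2)))), Add(l, n)) (Function('p')(l, n) = Mul(Add(n, l), Add(Mul(-5, Pow(n, Rational(1, 2))), -106)) = Mul(Add(l, n), Add(-106, Mul(-5, Pow(n, Rational(1, 2))))) = Mul(Add(-106, Mul(-5, Pow(n, Rational(1, 2)))), Add(l, n)))
S = Rational(29924, 14705) (S = Mul(-29924, Pow(-14705, -1)) = Mul(-29924, Rational(-1, 14705)) = Rational(29924, 14705) ≈ 2.0350)
Add(S, Function('p')(Add(8, Mul(7, 4)), -209)) = Add(Rational(29924, 14705), Add(Mul(-106, Add(8, Mul(7, 4))), Mul(-106, -209), Mul(-5, Pow(-209, Rational(3, 2))), Mul(-5, Add(8, Mul(7, 4)), Pow(-209, Rational(1, 2))))) = Add(Rational(29924, 14705), Add(Mul(-106, Add(8, 28)), 22154, Mul(-5, Mul(-209, I, Pow(209, Rational(1, 2)))), Mul(-5, Add(8, 28), Mul(I, Pow(209, Rational(1, 2)))))) = Add(Rational(29924, 14705), Add(Mul(-106, 36), 22154, Mul(1045, I, Pow(209, Rational(1, 2))), Mul(-5, 36, Mul(I, Pow(209, Rational(1, 2)))))) = Add(Rational(29924, 14705), Add(-3816, 22154, Mul(1045, I, Pow(209, Rational(1, 2))), Mul(-180, I, Pow(209, Rational(1, 2))))) = Add(Rational(29924, 14705), Add(18338, Mul(865, I, Pow(209, Rational(1, 2))))) = Add(Rational(269690214, 14705), Mul(865, I, Pow(209, Rational(1, 2))))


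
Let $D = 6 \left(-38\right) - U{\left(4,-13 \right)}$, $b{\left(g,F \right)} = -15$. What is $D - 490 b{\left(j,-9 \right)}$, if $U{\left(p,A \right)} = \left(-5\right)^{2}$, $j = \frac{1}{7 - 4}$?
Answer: $7097$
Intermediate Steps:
$j = \frac{1}{3} \approx 0.33333$
$U{\left(p,A \right)} = 25$
$D = -253$ ($D = 6 \left(-38\right) - 25 = -228 - 25 = -253$)
$D - 490 b{\left(j,-9 \right)} = -253 - -7350 = -253 + 7350 = 7097$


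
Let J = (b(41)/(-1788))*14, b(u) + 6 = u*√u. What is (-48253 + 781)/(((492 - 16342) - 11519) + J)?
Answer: 1038414516388992/598675386631207 - 12180270816*√41/598675386631207 ≈ 1.7344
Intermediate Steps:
b(u) = -6 + u^(3/2) (b(u) = -6 + u*√u = -6 + u^(3/2))
J = 7/149 - 287*√41/894 (J = ((-6 + 41^(3/2))/(-1788))*14 = ((-6 + 41*√41)*(-1/1788))*14 = (1/298 - 41*√41/1788)*14 = 7/149 - 287*√41/894 ≈ -2.0086)
(-48253 + 781)/(((492 - 16342) - 11519) + J) = (-48253 + 781)/(((492 - 16342) - 11519) + (7/149 - 287*√41/894)) = -47472/((-15850 - 11519) + (7/149 - 287*√41/894)) = -47472/(-27369 + (7/149 - 287*√41/894)) = -47472/(-4077974/149 - 287*√41/894)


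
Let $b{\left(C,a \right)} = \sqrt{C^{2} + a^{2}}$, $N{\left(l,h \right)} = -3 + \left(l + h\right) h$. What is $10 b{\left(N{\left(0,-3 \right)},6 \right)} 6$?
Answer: $360 \sqrt{2} \approx 509.12$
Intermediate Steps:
$N{\left(l,h \right)} = -3 + h \left(h + l\right)$ ($N{\left(l,h \right)} = -3 + \left(h + l\right) h = -3 + h \left(h + l\right)$)
$10 b{\left(N{\left(0,-3 \right)},6 \right)} 6 = 10 \sqrt{\left(-3 + \left(-3\right)^{2} - 0\right)^{2} + 6^{2}} \cdot 6 = 10 \sqrt{\left(-3 + 9 + 0\right)^{2} + 36} \cdot 6 = 10 \sqrt{6^{2} + 36} \cdot 6 = 10 \sqrt{36 + 36} \cdot 6 = 10 \sqrt{72} \cdot 6 = 10 \cdot 6 \sqrt{2} \cdot 6 = 60 \sqrt{2} \cdot 6 = 360 \sqrt{2}$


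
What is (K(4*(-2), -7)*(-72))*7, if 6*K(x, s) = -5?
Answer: 420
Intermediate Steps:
K(x, s) = -⅚ (K(x, s) = (⅙)*(-5) = -⅚)
(K(4*(-2), -7)*(-72))*7 = -⅚*(-72)*7 = 60*7 = 420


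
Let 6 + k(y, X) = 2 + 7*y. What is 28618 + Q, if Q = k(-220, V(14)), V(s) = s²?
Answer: 27074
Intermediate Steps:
k(y, X) = -4 + 7*y (k(y, X) = -6 + (2 + 7*y) = -4 + 7*y)
Q = -1544 (Q = -4 + 7*(-220) = -4 - 1540 = -1544)
28618 + Q = 28618 - 1544 = 27074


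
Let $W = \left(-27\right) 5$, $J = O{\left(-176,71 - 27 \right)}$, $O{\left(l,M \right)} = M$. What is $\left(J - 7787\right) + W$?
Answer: $-7878$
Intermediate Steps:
$J = 44$ ($J = 71 - 27 = 44$)
$W = -135$
$\left(J - 7787\right) + W = \left(44 - 7787\right) - 135 = -7743 - 135 = -7878$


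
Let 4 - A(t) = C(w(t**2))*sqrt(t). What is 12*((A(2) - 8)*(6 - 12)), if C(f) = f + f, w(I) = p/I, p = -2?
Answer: 288 - 72*sqrt(2) ≈ 186.18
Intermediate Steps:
w(I) = -2/I
C(f) = 2*f
A(t) = 4 + 4/t**(3/2) (A(t) = 4 - 2*(-2/t**2)*sqrt(t) = 4 - (-4/t**2)*sqrt(t) = 4 - (-4)/t**(3/2) = 4 + 4/t**(3/2))
12*((A(2) - 8)*(6 - 12)) = 12*(((4 + 4/2**(3/2)) - 8)*(6 - 12)) = 12*(((4 + 4*(sqrt(2)/4)) - 8)*(-6)) = 12*(((4 + sqrt(2)) - 8)*(-6)) = 12*((-4 + sqrt(2))*(-6)) = 12*(24 - 6*sqrt(2)) = 288 - 72*sqrt(2)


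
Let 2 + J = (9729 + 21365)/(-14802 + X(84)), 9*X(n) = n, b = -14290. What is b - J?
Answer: -316989791/22189 ≈ -14286.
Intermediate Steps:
X(n) = n/9
J = -91019/22189 (J = -2 + (9729 + 21365)/(-14802 + (⅑)*84) = -2 + 31094/(-14802 + 28/3) = -2 + 31094/(-44378/3) = -2 + 31094*(-3/44378) = -2 - 46641/22189 = -91019/22189 ≈ -4.1020)
b - J = -14290 - 1*(-91019/22189) = -14290 + 91019/22189 = -316989791/22189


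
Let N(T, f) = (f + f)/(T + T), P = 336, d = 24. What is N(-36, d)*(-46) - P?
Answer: -916/3 ≈ -305.33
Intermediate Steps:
N(T, f) = f/T (N(T, f) = (2*f)/((2*T)) = (2*f)*(1/(2*T)) = f/T)
N(-36, d)*(-46) - P = (24/(-36))*(-46) - 1*336 = (24*(-1/36))*(-46) - 336 = -⅔*(-46) - 336 = 92/3 - 336 = -916/3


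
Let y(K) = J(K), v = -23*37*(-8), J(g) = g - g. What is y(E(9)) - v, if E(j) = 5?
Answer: -6808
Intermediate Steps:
J(g) = 0
v = 6808 (v = -851*(-8) = 6808)
y(K) = 0
y(E(9)) - v = 0 - 1*6808 = 0 - 6808 = -6808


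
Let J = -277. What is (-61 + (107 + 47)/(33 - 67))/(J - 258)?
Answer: 1114/9095 ≈ 0.12248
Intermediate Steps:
(-61 + (107 + 47)/(33 - 67))/(J - 258) = (-61 + (107 + 47)/(33 - 67))/(-277 - 258) = (-61 + 154/(-34))/(-535) = (-61 + 154*(-1/34))*(-1/535) = (-61 - 77/17)*(-1/535) = -1114/17*(-1/535) = 1114/9095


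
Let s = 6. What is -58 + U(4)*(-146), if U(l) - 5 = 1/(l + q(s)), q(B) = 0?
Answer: -1649/2 ≈ -824.50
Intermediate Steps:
U(l) = 5 + 1/l (U(l) = 5 + 1/(l + 0) = 5 + 1/l)
-58 + U(4)*(-146) = -58 + (5 + 1/4)*(-146) = -58 + (21/4)*(-146) = -58 - 1533/2 = -1649/2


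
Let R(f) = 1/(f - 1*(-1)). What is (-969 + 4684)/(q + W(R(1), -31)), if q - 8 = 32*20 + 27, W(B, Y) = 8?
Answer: 3715/683 ≈ 5.4392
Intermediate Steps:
R(f) = 1/(1 + f) (R(f) = 1/(f + 1) = 1/(1 + f))
q = 675 (q = 8 + (32*20 + 27) = 8 + (640 + 27) = 8 + 667 = 675)
(-969 + 4684)/(q + W(R(1), -31)) = (-969 + 4684)/(675 + 8) = 3715/683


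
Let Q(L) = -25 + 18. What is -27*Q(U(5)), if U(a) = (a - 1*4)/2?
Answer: 189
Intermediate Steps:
U(a) = -2 + a/2 (U(a) = (a - 4)*(1/2) = (-4 + a)*(1/2) = -2 + a/2)
Q(L) = -7
-27*Q(U(5)) = -27*(-7) = 189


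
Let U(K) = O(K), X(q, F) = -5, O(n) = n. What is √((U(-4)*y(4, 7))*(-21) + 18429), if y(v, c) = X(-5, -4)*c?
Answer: 3*√1721 ≈ 124.45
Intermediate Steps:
y(v, c) = -5*c
U(K) = K
√((U(-4)*y(4, 7))*(-21) + 18429) = √(-(-20)*7*(-21) + 18429) = √(-4*(-35)*(-21) + 18429) = √(140*(-21) + 18429) = √(-2940 + 18429) = √15489 = 3*√1721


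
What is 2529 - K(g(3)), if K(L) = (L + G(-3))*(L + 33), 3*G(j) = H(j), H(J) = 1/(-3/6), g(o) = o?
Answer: 2445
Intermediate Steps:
H(J) = -2 (H(J) = 1/(-3*1/6) = 1/(-1/2) = -2)
G(j) = -2/3 (G(j) = (1/3)*(-2) = -2/3)
K(L) = (33 + L)*(-2/3 + L) (K(L) = (L - 2/3)*(L + 33) = (-2/3 + L)*(33 + L) = (33 + L)*(-2/3 + L))
2529 - K(g(3)) = 2529 - (-22 + 3**2 + (97/3)*3) = 2529 - (-22 + 9 + 97) = 2529 - 1*84 = 2529 - 84 = 2445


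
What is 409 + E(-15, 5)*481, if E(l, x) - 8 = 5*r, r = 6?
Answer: 18687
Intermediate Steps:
E(l, x) = 38 (E(l, x) = 8 + 5*6 = 8 + 30 = 38)
409 + E(-15, 5)*481 = 409 + 38*481 = 409 + 18278 = 18687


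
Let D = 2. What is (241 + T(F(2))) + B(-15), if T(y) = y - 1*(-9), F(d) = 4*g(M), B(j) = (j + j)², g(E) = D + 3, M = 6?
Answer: 1170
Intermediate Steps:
g(E) = 5 (g(E) = 2 + 3 = 5)
B(j) = 4*j² (B(j) = (2*j)² = 4*j²)
F(d) = 20 (F(d) = 4*5 = 20)
T(y) = 9 + y (T(y) = y + 9 = 9 + y)
(241 + T(F(2))) + B(-15) = (241 + (9 + 20)) + 4*(-15)² = (241 + 29) + 4*225 = 270 + 900 = 1170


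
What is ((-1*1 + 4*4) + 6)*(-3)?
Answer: -63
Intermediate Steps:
((-1*1 + 4*4) + 6)*(-3) = ((-1 + 16) + 6)*(-3) = (15 + 6)*(-3) = 21*(-3) = -63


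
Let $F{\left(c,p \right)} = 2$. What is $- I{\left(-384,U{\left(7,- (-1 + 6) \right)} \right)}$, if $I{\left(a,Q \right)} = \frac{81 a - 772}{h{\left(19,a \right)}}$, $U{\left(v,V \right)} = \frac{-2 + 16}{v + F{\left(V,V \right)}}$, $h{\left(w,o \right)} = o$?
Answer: $- \frac{7969}{96} \approx -83.01$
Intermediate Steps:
$U{\left(v,V \right)} = \frac{14}{2 + v}$ ($U{\left(v,V \right)} = \frac{-2 + 16}{v + 2} = \frac{14}{2 + v}$)
$I{\left(a,Q \right)} = \frac{-772 + 81 a}{a}$ ($I{\left(a,Q \right)} = \frac{81 a - 772}{a} = \frac{-772 + 81 a}{a}$)
$- I{\left(-384,U{\left(7,- (-1 + 6) \right)} \right)} = - (81 - \frac{772}{-384}) = - (81 - - \frac{193}{96}) = - (81 + \frac{193}{96}) = \left(-1\right) \frac{7969}{96} = - \frac{7969}{96}$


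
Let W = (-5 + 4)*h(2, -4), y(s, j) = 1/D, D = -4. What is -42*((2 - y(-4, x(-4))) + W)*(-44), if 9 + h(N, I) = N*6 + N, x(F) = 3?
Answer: -5082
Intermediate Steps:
h(N, I) = -9 + 7*N (h(N, I) = -9 + (N*6 + N) = -9 + (6*N + N) = -9 + 7*N)
y(s, j) = -¼ (y(s, j) = 1/(-4) = -¼)
W = -5 (W = (-5 + 4)*(-9 + 7*2) = -(-9 + 14) = -1*5 = -5)
-42*((2 - y(-4, x(-4))) + W)*(-44) = -42*((2 - 1*(-¼)) - 5)*(-44) = -42*((2 + ¼) - 5)*(-44) = -42*(9/4 - 5)*(-44) = -42*(-11/4)*(-44) = (231/2)*(-44) = -5082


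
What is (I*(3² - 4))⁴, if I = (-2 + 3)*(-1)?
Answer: 625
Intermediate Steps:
I = -1 (I = 1*(-1) = -1)
(I*(3² - 4))⁴ = (-(3² - 4))⁴ = (-(9 - 4))⁴ = (-1*5)⁴ = (-5)⁴ = 625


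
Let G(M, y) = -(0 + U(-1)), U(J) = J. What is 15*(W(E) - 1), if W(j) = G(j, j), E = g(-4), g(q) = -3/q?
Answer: 0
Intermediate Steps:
E = 3/4 (E = -3/(-4) = -3*(-1/4) = 3/4 ≈ 0.75000)
G(M, y) = 1 (G(M, y) = -(0 - 1) = -1*(-1) = 1)
W(j) = 1
15*(W(E) - 1) = 15*(1 - 1) = 15*0 = 0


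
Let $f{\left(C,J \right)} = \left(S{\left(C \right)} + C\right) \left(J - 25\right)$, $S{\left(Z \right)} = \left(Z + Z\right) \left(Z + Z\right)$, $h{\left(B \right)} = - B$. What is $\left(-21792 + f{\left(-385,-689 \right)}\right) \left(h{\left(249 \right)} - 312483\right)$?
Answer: $132309873355464$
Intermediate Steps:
$S{\left(Z \right)} = 4 Z^{2}$ ($S{\left(Z \right)} = 2 Z 2 Z = 4 Z^{2}$)
$f{\left(C,J \right)} = \left(-25 + J\right) \left(C + 4 C^{2}\right)$ ($f{\left(C,J \right)} = \left(4 C^{2} + C\right) \left(J - 25\right) = \left(C + 4 C^{2}\right) \left(-25 + J\right) = \left(-25 + J\right) \left(C + 4 C^{2}\right)$)
$\left(-21792 + f{\left(-385,-689 \right)}\right) \left(h{\left(249 \right)} - 312483\right) = \left(-21792 - 385 \left(-25 - 689 - -38500 + 4 \left(-385\right) \left(-689\right)\right)\right) \left(\left(-1\right) 249 - 312483\right) = \left(-21792 - 385 \left(-25 - 689 + 38500 + 1061060\right)\right) \left(-249 - 312483\right) = \left(-21792 - 423055710\right) \left(-312732\right) = \left(-423077502\right) \left(-312732\right) = 132309873355464$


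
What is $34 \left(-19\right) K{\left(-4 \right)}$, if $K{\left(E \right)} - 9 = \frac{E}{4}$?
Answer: $-5168$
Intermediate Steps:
$K{\left(E \right)} = 9 + \frac{E}{4}$
$34 \left(-19\right) K{\left(-4 \right)} = 34 \left(-19\right) \left(9 + \frac{1}{4} \left(-4\right)\right) = - 646 \left(9 - 1\right) = \left(-646\right) 8 = -5168$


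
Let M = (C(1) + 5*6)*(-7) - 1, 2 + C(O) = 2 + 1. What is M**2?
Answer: 47524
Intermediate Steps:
C(O) = 1 (C(O) = -2 + (2 + 1) = -2 + 3 = 1)
M = -218 (M = (1 + 5*6)*(-7) - 1 = (1 + 30)*(-7) - 1 = 31*(-7) - 1 = -217 - 1 = -218)
M**2 = (-218)**2 = 47524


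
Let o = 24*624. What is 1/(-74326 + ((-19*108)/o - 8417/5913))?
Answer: -2459808/182831527921 ≈ -1.3454e-5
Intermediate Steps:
o = 14976
1/(-74326 + ((-19*108)/o - 8417/5913)) = 1/(-74326 + (-19*108/14976 - 8417/5913)) = 1/(-74326 + (-2052*1/14976 - 8417*1/5913)) = 1/(-74326 + (-57/416 - 8417/5913)) = 1/(-74326 - 3838513/2459808) = 1/(-182831527921/2459808) = -2459808/182831527921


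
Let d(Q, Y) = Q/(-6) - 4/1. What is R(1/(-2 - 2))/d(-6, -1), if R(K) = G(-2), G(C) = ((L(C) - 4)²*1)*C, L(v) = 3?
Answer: ⅔ ≈ 0.66667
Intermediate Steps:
d(Q, Y) = -4 - Q/6 (d(Q, Y) = Q*(-⅙) - 4*1 = -Q/6 - 4 = -4 - Q/6)
G(C) = C (G(C) = ((3 - 4)²*1)*C = ((-1)²*1)*C = (1*1)*C = 1*C = C)
R(K) = -2
R(1/(-2 - 2))/d(-6, -1) = -2/(-4 - ⅙*(-6)) = -2/(-4 + 1) = -2/(-3) = -2*(-⅓) = ⅔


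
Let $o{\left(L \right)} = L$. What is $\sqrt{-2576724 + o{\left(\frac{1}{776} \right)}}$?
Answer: $\frac{i \sqrt{387910337662}}{388} \approx 1605.2 i$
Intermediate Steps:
$\sqrt{-2576724 + o{\left(\frac{1}{776} \right)}} = \sqrt{-2576724 + \frac{1}{776}} = \sqrt{- \frac{1999537823}{776}} = \frac{i \sqrt{387910337662}}{388}$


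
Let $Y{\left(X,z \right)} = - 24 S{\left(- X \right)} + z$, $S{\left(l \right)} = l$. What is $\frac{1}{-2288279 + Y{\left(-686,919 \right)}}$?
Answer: $- \frac{1}{2303824} \approx -4.3406 \cdot 10^{-7}$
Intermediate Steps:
$Y{\left(X,z \right)} = z + 24 X$ ($Y{\left(X,z \right)} = - 24 \left(- X\right) + z = 24 X + z = z + 24 X$)
$\frac{1}{-2288279 + Y{\left(-686,919 \right)}} = \frac{1}{-2288279 + \left(919 + 24 \left(-686\right)\right)} = \frac{1}{-2288279 + \left(919 - 16464\right)} = \frac{1}{-2288279 - 15545} = \frac{1}{-2303824} = - \frac{1}{2303824}$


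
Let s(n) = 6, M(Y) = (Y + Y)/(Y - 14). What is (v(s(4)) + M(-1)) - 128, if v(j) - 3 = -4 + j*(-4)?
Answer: -2293/15 ≈ -152.87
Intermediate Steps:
M(Y) = 2*Y/(-14 + Y) (M(Y) = (2*Y)/(-14 + Y) = 2*Y/(-14 + Y))
v(j) = -1 - 4*j (v(j) = 3 + (-4 + j*(-4)) = 3 + (-4 - 4*j) = -1 - 4*j)
(v(s(4)) + M(-1)) - 128 = ((-1 - 4*6) + 2*(-1)/(-14 - 1)) - 128 = ((-1 - 24) + 2*(-1)/(-15)) - 128 = (-25 + 2*(-1)*(-1/15)) - 128 = (-25 + 2/15) - 128 = -373/15 - 128 = -2293/15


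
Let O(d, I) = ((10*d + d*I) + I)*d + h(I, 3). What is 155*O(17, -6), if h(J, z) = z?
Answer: 163835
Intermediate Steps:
O(d, I) = 3 + d*(I + 10*d + I*d) (O(d, I) = ((10*d + d*I) + I)*d + 3 = ((10*d + I*d) + I)*d + 3 = (I + 10*d + I*d)*d + 3 = d*(I + 10*d + I*d) + 3 = 3 + d*(I + 10*d + I*d))
155*O(17, -6) = 155*(3 + 10*17² - 6*17 - 6*17²) = 155*(3 + 10*289 - 102 - 6*289) = 155*(3 + 2890 - 102 - 1734) = 155*1057 = 163835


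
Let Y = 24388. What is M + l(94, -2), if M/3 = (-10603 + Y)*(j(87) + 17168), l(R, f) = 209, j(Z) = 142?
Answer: 715855259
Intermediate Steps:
M = 715855050 (M = 3*((-10603 + 24388)*(142 + 17168)) = 3*(13785*17310) = 3*238618350 = 715855050)
M + l(94, -2) = 715855050 + 209 = 715855259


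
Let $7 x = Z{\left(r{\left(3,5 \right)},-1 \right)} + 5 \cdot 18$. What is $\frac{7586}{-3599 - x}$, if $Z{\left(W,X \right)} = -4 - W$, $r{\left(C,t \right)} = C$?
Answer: $- \frac{26551}{12638} \approx -2.1009$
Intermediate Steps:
$x = \frac{83}{7}$ ($x = \frac{\left(-4 - 3\right) + 5 \cdot 18}{7} = \frac{\left(-4 - 3\right) + 90}{7} = \frac{-7 + 90}{7} = \frac{1}{7} \cdot 83 = \frac{83}{7} \approx 11.857$)
$\frac{7586}{-3599 - x} = \frac{7586}{-3599 - \frac{83}{7}} = \frac{7586}{- \frac{25276}{7}} = 7586 \left(- \frac{7}{25276}\right) = - \frac{26551}{12638}$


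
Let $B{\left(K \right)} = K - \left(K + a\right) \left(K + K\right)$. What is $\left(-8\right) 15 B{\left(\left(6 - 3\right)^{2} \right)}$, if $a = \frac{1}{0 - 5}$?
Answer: $17928$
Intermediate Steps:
$a = - \frac{1}{5}$ ($a = \frac{1}{-5} = - \frac{1}{5} \approx -0.2$)
$B{\left(K \right)} = K - 2 K \left(- \frac{1}{5} + K\right)$ ($B{\left(K \right)} = K - \left(K - \frac{1}{5}\right) \left(K + K\right) = K - \left(- \frac{1}{5} + K\right) 2 K = K - 2 K \left(- \frac{1}{5} + K\right)$)
$\left(-8\right) 15 B{\left(\left(6 - 3\right)^{2} \right)} = \left(-8\right) 15 \frac{\left(6 - 3\right)^{2} \left(7 - 10 \left(6 - 3\right)^{2}\right)}{5} = - 120 \frac{3^{2} \left(7 - 10 \cdot 3^{2}\right)}{5} = - 120 \cdot \frac{1}{5} \cdot 9 \left(7 - 90\right) = - 120 \cdot \frac{1}{5} \cdot 9 \left(-83\right) = \left(-120\right) \left(- \frac{747}{5}\right) = 17928$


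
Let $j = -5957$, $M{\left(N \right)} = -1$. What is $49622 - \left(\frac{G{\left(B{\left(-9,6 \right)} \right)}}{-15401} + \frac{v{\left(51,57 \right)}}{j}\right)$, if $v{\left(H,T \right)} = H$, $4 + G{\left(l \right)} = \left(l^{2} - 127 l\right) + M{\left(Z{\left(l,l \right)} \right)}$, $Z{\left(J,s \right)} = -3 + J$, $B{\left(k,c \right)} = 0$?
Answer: $\frac{4552509465520}{91743757} \approx 49622.0$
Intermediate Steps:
$G{\left(l \right)} = -5 + l^{2} - 127 l$ ($G{\left(l \right)} = -4 - \left(1 - l^{2} + 127 l\right) = -5 + l^{2} - 127 l$)
$49622 - \left(\frac{G{\left(B{\left(-9,6 \right)} \right)}}{-15401} + \frac{v{\left(51,57 \right)}}{j}\right) = 49622 - \left(\frac{-5 + 0^{2} - 0}{-15401} + \frac{51}{-5957}\right) = 49622 - \left(\left(-5 + 0 + 0\right) \left(- \frac{1}{15401}\right) + 51 \left(- \frac{1}{5957}\right)\right) = 49622 - \left(\left(-5\right) \left(- \frac{1}{15401}\right) - \frac{51}{5957}\right) = 49622 - \left(\frac{5}{15401} - \frac{51}{5957}\right) = 49622 - - \frac{755666}{91743757} = 49622 + \frac{755666}{91743757} = \frac{4552509465520}{91743757}$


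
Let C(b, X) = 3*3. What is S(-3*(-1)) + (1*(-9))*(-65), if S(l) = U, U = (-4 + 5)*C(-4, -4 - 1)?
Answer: 594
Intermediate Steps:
C(b, X) = 9
U = 9 (U = (-4 + 5)*9 = 1*9 = 9)
S(l) = 9
S(-3*(-1)) + (1*(-9))*(-65) = 9 + (1*(-9))*(-65) = 9 - 9*(-65) = 9 + 585 = 594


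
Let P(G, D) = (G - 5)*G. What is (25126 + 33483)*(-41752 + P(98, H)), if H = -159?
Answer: -1912880542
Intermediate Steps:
P(G, D) = G*(-5 + G) (P(G, D) = (-5 + G)*G = G*(-5 + G))
(25126 + 33483)*(-41752 + P(98, H)) = (25126 + 33483)*(-41752 + 98*(-5 + 98)) = 58609*(-41752 + 98*93) = 58609*(-41752 + 9114) = 58609*(-32638) = -1912880542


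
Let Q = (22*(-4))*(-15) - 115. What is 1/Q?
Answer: 1/1205 ≈ 0.00082988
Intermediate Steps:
Q = 1205 (Q = -88*(-15) - 115 = 1320 - 115 = 1205)
1/Q = 1/1205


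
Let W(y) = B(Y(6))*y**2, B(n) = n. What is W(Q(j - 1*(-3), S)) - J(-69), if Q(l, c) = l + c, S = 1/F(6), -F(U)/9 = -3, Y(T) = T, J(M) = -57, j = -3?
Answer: 13853/243 ≈ 57.008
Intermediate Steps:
F(U) = 27 (F(U) = -9*(-3) = 27)
S = 1/27 ≈ 0.037037
Q(l, c) = c + l
W(y) = 6*y**2
W(Q(j - 1*(-3), S)) - J(-69) = 6*(1/27 + (-3 - 1*(-3)))**2 - 1*(-57) = 6*(1/27 + (-3 + 3))**2 + 57 = 6*(1/27 + 0)**2 + 57 = 6*(1/27)**2 + 57 = 6*(1/729) + 57 = 2/243 + 57 = 13853/243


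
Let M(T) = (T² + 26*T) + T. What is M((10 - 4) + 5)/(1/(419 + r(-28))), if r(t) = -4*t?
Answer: 221958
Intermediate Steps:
M(T) = T² + 27*T
M((10 - 4) + 5)/(1/(419 + r(-28))) = (((10 - 4) + 5)*(27 + ((10 - 4) + 5)))/(1/(419 - 4*(-28))) = ((6 + 5)*(27 + (6 + 5)))/(1/(419 + 112)) = (11*(27 + 11))/(1/531) = (11*38)/(1/531) = 418*531 = 221958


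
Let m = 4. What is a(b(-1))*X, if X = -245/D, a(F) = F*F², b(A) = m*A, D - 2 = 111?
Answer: 15680/113 ≈ 138.76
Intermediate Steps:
D = 113 (D = 2 + 111 = 113)
b(A) = 4*A
a(F) = F³
X = -245/113 ≈ -2.1681
a(b(-1))*X = (4*(-1))³*(-245/113) = (-4)³*(-245/113) = -64*(-245/113) = 15680/113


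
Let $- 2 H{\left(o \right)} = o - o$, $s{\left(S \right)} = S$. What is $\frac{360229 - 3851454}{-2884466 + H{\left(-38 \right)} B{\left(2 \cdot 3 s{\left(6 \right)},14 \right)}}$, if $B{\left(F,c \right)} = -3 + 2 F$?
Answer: $\frac{3491225}{2884466} \approx 1.2104$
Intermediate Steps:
$H{\left(o \right)} = 0$ ($H{\left(o \right)} = - \frac{o - o}{2} = \left(- \frac{1}{2}\right) 0 = 0$)
$\frac{360229 - 3851454}{-2884466 + H{\left(-38 \right)} B{\left(2 \cdot 3 s{\left(6 \right)},14 \right)}} = \frac{360229 - 3851454}{-2884466 + 0 \left(-3 + 2 \cdot 2 \cdot 3 \cdot 6\right)} = - \frac{3491225}{-2884466 + 0 \left(-3 + 2 \cdot 6 \cdot 6\right)} = - \frac{3491225}{-2884466 + 0 \left(-3 + 2 \cdot 36\right)} = - \frac{3491225}{-2884466 + 0 \left(-3 + 72\right)} = - \frac{3491225}{-2884466 + 0 \cdot 69} = - \frac{3491225}{-2884466 + 0} = - \frac{3491225}{-2884466} = \left(-3491225\right) \left(- \frac{1}{2884466}\right) = \frac{3491225}{2884466}$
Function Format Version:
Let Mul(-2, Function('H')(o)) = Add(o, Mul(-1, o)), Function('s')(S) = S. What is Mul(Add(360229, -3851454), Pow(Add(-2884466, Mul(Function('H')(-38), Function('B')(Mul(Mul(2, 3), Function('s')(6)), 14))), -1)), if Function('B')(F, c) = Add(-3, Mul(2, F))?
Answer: Rational(3491225, 2884466) ≈ 1.2104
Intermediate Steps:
Function('H')(o) = 0 (Function('H')(o) = Mul(Rational(-1, 2), Add(o, Mul(-1, o))) = Mul(Rational(-1, 2), 0) = 0)
Mul(Add(360229, -3851454), Pow(Add(-2884466, Mul(Function('H')(-38), Function('B')(Mul(Mul(2, 3), Function('s')(6)), 14))), -1)) = Mul(Add(360229, -3851454), Pow(Add(-2884466, Mul(0, Add(-3, Mul(2, Mul(Mul(2, 3), 6))))), -1)) = Mul(-3491225, Pow(Add(-2884466, Mul(0, Add(-3, Mul(2, Mul(6, 6))))), -1)) = Mul(-3491225, Pow(Add(-2884466, Mul(0, Add(-3, Mul(2, 36)))), -1)) = Mul(-3491225, Pow(Add(-2884466, Mul(0, Add(-3, 72))), -1)) = Mul(-3491225, Pow(Add(-2884466, Mul(0, 69)), -1)) = Mul(-3491225, Pow(Add(-2884466, 0), -1)) = Mul(-3491225, Pow(-2884466, -1)) = Mul(-3491225, Rational(-1, 2884466)) = Rational(3491225, 2884466)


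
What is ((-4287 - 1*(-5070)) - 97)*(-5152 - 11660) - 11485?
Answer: -11544517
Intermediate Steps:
((-4287 - 1*(-5070)) - 97)*(-5152 - 11660) - 11485 = ((-4287 + 5070) - 97)*(-16812) - 11485 = (783 - 97)*(-16812) - 11485 = 686*(-16812) - 11485 = -11533032 - 11485 = -11544517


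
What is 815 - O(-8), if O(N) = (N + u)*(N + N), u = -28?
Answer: 239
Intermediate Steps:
O(N) = 2*N*(-28 + N) (O(N) = (N - 28)*(N + N) = (-28 + N)*(2*N) = 2*N*(-28 + N))
815 - O(-8) = 815 - 2*(-8)*(-28 - 8) = 815 - 2*(-8)*(-36) = 815 - 1*576 = 815 - 576 = 239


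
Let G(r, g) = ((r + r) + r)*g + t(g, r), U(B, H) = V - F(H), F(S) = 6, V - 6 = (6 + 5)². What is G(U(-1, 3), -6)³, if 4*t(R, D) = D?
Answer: -634061169071/64 ≈ -9.9072e+9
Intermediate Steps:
t(R, D) = D/4
V = 127 (V = 6 + (6 + 5)² = 6 + 11² = 6 + 121 = 127)
U(B, H) = 121 (U(B, H) = 127 - 1*6 = 127 - 6 = 121)
G(r, g) = r/4 + 3*g*r (G(r, g) = ((r + r) + r)*g + r/4 = (2*r + r)*g + r/4 = (3*r)*g + r/4 = 3*g*r + r/4 = r/4 + 3*g*r)
G(U(-1, 3), -6)³ = ((¼)*121*(1 + 12*(-6)))³ = ((¼)*121*(1 - 72))³ = ((¼)*121*(-71))³ = (-8591/4)³ = -634061169071/64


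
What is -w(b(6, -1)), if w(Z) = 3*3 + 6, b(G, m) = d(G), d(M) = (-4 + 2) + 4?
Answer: -15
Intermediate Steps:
d(M) = 2 (d(M) = -2 + 4 = 2)
b(G, m) = 2
w(Z) = 15 (w(Z) = 9 + 6 = 15)
-w(b(6, -1)) = -1*15 = -15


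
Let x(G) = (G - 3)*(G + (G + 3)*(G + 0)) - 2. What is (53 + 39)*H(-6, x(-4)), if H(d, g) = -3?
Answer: -276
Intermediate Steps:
x(G) = -2 + (-3 + G)*(G + G*(3 + G)) (x(G) = (-3 + G)*(G + (3 + G)*G) - 2 = (-3 + G)*(G + G*(3 + G)) - 2 = -2 + (-3 + G)*(G + G*(3 + G)))
(53 + 39)*H(-6, x(-4)) = (53 + 39)*(-3) = 92*(-3) = -276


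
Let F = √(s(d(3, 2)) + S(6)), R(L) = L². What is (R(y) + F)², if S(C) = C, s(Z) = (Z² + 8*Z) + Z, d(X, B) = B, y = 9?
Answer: 6589 + 324*√7 ≈ 7446.2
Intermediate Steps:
s(Z) = Z² + 9*Z
F = 2*√7 (F = √(2*(9 + 2) + 6) = √(2*11 + 6) = √(22 + 6) = √28 = 2*√7 ≈ 5.2915)
(R(y) + F)² = (9² + 2*√7)² = (81 + 2*√7)²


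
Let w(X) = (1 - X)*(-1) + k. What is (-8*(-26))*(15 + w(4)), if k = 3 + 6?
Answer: 5616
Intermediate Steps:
k = 9
w(X) = 8 + X (w(X) = (1 - X)*(-1) + 9 = (-1 + X) + 9 = 8 + X)
(-8*(-26))*(15 + w(4)) = (-8*(-26))*(15 + (8 + 4)) = 208*(15 + 12) = 208*27 = 5616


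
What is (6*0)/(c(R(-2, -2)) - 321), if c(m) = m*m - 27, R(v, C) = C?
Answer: 0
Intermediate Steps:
c(m) = -27 + m**2 (c(m) = m**2 - 27 = -27 + m**2)
(6*0)/(c(R(-2, -2)) - 321) = (6*0)/((-27 + (-2)**2) - 321) = 0/((-27 + 4) - 321) = 0/(-23 - 321) = 0/(-344) = -1/344*0 = 0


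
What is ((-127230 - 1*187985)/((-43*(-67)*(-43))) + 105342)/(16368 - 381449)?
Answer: -13050398201/45227329523 ≈ -0.28855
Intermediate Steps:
((-127230 - 1*187985)/((-43*(-67)*(-43))) + 105342)/(16368 - 381449) = ((-127230 - 187985)/((2881*(-43))) + 105342)/(-365081) = (-315215/(-123883) + 105342)*(-1/365081) = (-315215*(-1/123883) + 105342)*(-1/365081) = (315215/123883 + 105342)*(-1/365081) = (13050398201/123883)*(-1/365081) = -13050398201/45227329523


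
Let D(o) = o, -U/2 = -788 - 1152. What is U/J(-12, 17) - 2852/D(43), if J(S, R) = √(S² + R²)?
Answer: -2852/43 + 3880*√433/433 ≈ 120.14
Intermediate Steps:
J(S, R) = √(R² + S²)
U = 3880 (U = -2*(-788 - 1152) = -2*(-1940) = 3880)
U/J(-12, 17) - 2852/D(43) = 3880/(√(17² + (-12)²)) - 2852/43 = 3880/(√(289 + 144)) - 2852*1/43 = 3880/(√433) - 2852/43 = 3880*(√433/433) - 2852/43 = 3880*√433/433 - 2852/43 = -2852/43 + 3880*√433/433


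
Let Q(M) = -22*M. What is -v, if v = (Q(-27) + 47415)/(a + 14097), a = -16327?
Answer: 48009/2230 ≈ 21.529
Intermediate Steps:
v = -48009/2230 (v = (-22*(-27) + 47415)/(-16327 + 14097) = (594 + 47415)/(-2230) = 48009*(-1/2230) = -48009/2230 ≈ -21.529)
-v = -1*(-48009/2230) = 48009/2230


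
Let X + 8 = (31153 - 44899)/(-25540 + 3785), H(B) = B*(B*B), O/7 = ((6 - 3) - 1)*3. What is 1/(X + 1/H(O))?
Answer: -1611784440/11875840117 ≈ -0.13572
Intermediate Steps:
O = 42 (O = 7*(((6 - 3) - 1)*3) = 7*((3 - 1)*3) = 7*(2*3) = 7*6 = 42)
H(B) = B**3 (H(B) = B*B**2 = B**3)
X = -160294/21755 (X = -8 + (31153 - 44899)/(-25540 + 3785) = -8 - 13746/(-21755) = -8 - 13746*(-1/21755) = -8 + 13746/21755 = -160294/21755 ≈ -7.3681)
1/(X + 1/H(O)) = 1/(-160294/21755 + 1/(42**3)) = 1/(-160294/21755 + 1/74088) = 1/(-11875840117/1611784440) = -1611784440/11875840117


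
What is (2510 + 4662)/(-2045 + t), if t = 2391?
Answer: 3586/173 ≈ 20.728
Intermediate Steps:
(2510 + 4662)/(-2045 + t) = (2510 + 4662)/(-2045 + 2391) = 7172/346 = 7172*(1/346) = 3586/173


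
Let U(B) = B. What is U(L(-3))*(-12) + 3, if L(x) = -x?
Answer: -33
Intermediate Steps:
U(L(-3))*(-12) + 3 = -1*(-3)*(-12) + 3 = 3*(-12) + 3 = -36 + 3 = -33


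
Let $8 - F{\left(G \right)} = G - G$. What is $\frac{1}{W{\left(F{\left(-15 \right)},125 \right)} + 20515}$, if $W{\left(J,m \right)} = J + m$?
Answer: $\frac{1}{20648} \approx 4.8431 \cdot 10^{-5}$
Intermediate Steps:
$F{\left(G \right)} = 8$ ($F{\left(G \right)} = 8 - \left(G - G\right) = 8 - 0 = 8 + 0 = 8$)
$\frac{1}{W{\left(F{\left(-15 \right)},125 \right)} + 20515} = \frac{1}{\left(8 + 125\right) + 20515} = \frac{1}{133 + 20515} = \frac{1}{20648}$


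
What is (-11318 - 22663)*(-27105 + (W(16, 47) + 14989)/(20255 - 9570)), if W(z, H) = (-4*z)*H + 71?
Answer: 9841063189413/10685 ≈ 9.2102e+8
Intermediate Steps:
W(z, H) = 71 - 4*H*z (W(z, H) = -4*H*z + 71 = 71 - 4*H*z)
(-11318 - 22663)*(-27105 + (W(16, 47) + 14989)/(20255 - 9570)) = (-11318 - 22663)*(-27105 + ((71 - 4*47*16) + 14989)/(20255 - 9570)) = -33981*(-27105 + ((71 - 3008) + 14989)/10685) = -33981*(-27105 + (-2937 + 14989)*(1/10685)) = -33981*(-27105 + 12052*(1/10685)) = -33981*(-27105 + 12052/10685) = -33981*(-289604873/10685) = 9841063189413/10685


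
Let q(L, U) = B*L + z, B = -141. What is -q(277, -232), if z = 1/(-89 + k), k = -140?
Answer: 8944054/229 ≈ 39057.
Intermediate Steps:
z = -1/229 (z = 1/(-89 - 140) = 1/(-229) = -1/229 ≈ -0.0043668)
q(L, U) = -1/229 - 141*L (q(L, U) = -141*L - 1/229 = -1/229 - 141*L)
-q(277, -232) = -(-1/229 - 141*277) = -(-1/229 - 39057) = -1*(-8944054/229) = 8944054/229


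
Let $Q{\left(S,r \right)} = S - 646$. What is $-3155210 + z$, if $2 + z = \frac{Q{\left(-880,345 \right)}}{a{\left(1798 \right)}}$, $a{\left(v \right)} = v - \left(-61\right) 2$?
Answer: $- \frac{3029004283}{960} \approx -3.1552 \cdot 10^{6}$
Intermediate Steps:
$Q{\left(S,r \right)} = -646 + S$
$a{\left(v \right)} = 122 + v$ ($a{\left(v \right)} = v - -122 = v + 122 = 122 + v$)
$z = - \frac{2683}{960}$ ($z = -2 + \frac{-646 - 880}{122 + 1798} = -2 - \frac{1526}{1920} = -2 - \frac{763}{960} = - \frac{2683}{960} \approx -2.7948$)
$-3155210 + z = -3155210 - \frac{2683}{960} = - \frac{3029004283}{960}$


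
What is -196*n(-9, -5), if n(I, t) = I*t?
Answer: -8820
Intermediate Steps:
-196*n(-9, -5) = -(-1764)*(-5) = -196*45 = -8820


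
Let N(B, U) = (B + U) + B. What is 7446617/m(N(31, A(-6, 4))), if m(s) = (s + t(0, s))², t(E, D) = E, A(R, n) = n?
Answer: 7446617/4356 ≈ 1709.5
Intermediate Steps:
N(B, U) = U + 2*B
m(s) = s² (m(s) = (s + 0)² = s²)
7446617/m(N(31, A(-6, 4))) = 7446617/((4 + 2*31)²) = 7446617/((4 + 62)²) = 7446617/(66²) = 7446617/4356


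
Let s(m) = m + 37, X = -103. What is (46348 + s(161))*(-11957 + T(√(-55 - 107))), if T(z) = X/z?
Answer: -556550522 + 2397119*I*√2/9 ≈ -5.5655e+8 + 3.7667e+5*I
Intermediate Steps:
s(m) = 37 + m
T(z) = -103/z
(46348 + s(161))*(-11957 + T(√(-55 - 107))) = (46348 + (37 + 161))*(-11957 - 103/√(-55 - 107)) = (46348 + 198)*(-11957 - 103*(-I*√2/18)) = 46546*(-11957 - 103*(-I*√2/18)) = 46546*(-11957 - (-103)*I*√2/18) = 46546*(-11957 + 103*I*√2/18) = -556550522 + 2397119*I*√2/9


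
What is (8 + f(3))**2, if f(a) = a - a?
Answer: 64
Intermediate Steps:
f(a) = 0
(8 + f(3))**2 = (8 + 0)**2 = 8**2 = 64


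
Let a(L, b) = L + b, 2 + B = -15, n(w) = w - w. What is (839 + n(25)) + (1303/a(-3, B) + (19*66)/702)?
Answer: 1814989/2340 ≈ 775.64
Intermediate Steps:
n(w) = 0
B = -17 (B = -2 - 15 = -17)
(839 + n(25)) + (1303/a(-3, B) + (19*66)/702) = (839 + 0) + (1303/(-3 - 17) + (19*66)/702) = 839 + (1303/(-20) + 1254*(1/702)) = 839 + (1303*(-1/20) + 209/117) = 839 + (-1303/20 + 209/117) = 839 - 148271/2340 = 1814989/2340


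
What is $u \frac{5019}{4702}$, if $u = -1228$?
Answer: $- \frac{3081666}{2351} \approx -1310.8$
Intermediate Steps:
$u \frac{5019}{4702} = - 1228 \cdot \frac{5019}{4702} = - 1228 \cdot 5019 \cdot \frac{1}{4702} = \left(-1228\right) \frac{5019}{4702} = - \frac{3081666}{2351}$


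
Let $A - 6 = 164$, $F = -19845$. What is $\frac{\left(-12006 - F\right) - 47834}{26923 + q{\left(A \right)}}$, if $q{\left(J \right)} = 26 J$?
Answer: $- \frac{39995}{31343} \approx -1.276$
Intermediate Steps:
$A = 170$ ($A = 6 + 164 = 170$)
$\frac{\left(-12006 - F\right) - 47834}{26923 + q{\left(A \right)}} = \frac{\left(-12006 - -19845\right) - 47834}{26923 + 26 \cdot 170} = \frac{\left(-12006 + 19845\right) - 47834}{26923 + 4420} = \frac{7839 - 47834}{31343} = \left(-39995\right) \frac{1}{31343} = - \frac{39995}{31343}$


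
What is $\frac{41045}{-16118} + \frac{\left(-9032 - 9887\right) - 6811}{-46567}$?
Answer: $- \frac{1496626375}{750566906} \approx -1.994$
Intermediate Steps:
$\frac{41045}{-16118} + \frac{\left(-9032 - 9887\right) - 6811}{-46567} = 41045 \left(- \frac{1}{16118}\right) + \left(-18919 - 6811\right) \left(- \frac{1}{46567}\right) = - \frac{41045}{16118} - - \frac{25730}{46567} = - \frac{41045}{16118} + \frac{25730}{46567} = - \frac{1496626375}{750566906}$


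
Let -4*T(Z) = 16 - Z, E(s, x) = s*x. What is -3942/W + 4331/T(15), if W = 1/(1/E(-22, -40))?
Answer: -7624531/440 ≈ -17328.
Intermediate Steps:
T(Z) = -4 + Z/4 (T(Z) = -(16 - Z)/4 = -4 + Z/4)
W = 880 (W = 1/(1/(-22*(-40))) = 1/(1/880) = 880)
-3942/W + 4331/T(15) = -3942/880 + 4331/(-4 + (¼)*15) = -3942*1/880 + 4331/(-4 + 15/4) = -1971/440 + 4331/(-¼) = -1971/440 + 4331*(-4) = -1971/440 - 17324 = -7624531/440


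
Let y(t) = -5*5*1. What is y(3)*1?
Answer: -25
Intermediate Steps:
y(t) = -25 (y(t) = -25*1 = -25)
y(3)*1 = -25*1 = -25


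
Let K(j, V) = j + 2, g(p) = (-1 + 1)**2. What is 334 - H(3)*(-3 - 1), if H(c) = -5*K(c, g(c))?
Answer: 234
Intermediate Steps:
g(p) = 0 (g(p) = 0**2 = 0)
K(j, V) = 2 + j
H(c) = -10 - 5*c (H(c) = -5*(2 + c) = -10 - 5*c)
334 - H(3)*(-3 - 1) = 334 - (-10 - 5*3)*(-3 - 1) = 334 - (-10 - 15)*(-4) = 334 - (-25)*(-4) = 334 - 1*100 = 334 - 100 = 234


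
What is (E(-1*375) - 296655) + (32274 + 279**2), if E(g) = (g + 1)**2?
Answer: -46664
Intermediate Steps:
E(g) = (1 + g)**2
(E(-1*375) - 296655) + (32274 + 279**2) = ((1 - 1*375)**2 - 296655) + (32274 + 279**2) = ((1 - 375)**2 - 296655) + (32274 + 77841) = ((-374)**2 - 296655) + 110115 = (139876 - 296655) + 110115 = -156779 + 110115 = -46664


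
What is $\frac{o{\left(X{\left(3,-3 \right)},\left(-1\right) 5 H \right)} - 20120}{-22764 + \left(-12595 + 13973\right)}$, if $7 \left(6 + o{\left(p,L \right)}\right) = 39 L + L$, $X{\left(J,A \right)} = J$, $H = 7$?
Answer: $\frac{10163}{10693} \approx 0.95043$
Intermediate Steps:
$o{\left(p,L \right)} = -6 + \frac{40 L}{7}$ ($o{\left(p,L \right)} = -6 + \frac{39 L + L}{7} = -6 + \frac{40 L}{7}$)
$\frac{o{\left(X{\left(3,-3 \right)},\left(-1\right) 5 H \right)} - 20120}{-22764 + \left(-12595 + 13973\right)} = \frac{\left(-6 + \frac{40 \left(-1\right) 5 \cdot 7}{7}\right) - 20120}{-22764 + \left(-12595 + 13973\right)} = \frac{\left(-6 + \frac{40 \left(\left(-5\right) 7\right)}{7}\right) - 20120}{-22764 + 1378} = \frac{\left(-6 + \frac{40}{7} \left(-35\right)\right) - 20120}{-21386} = \left(\left(-6 - 200\right) - 20120\right) \left(- \frac{1}{21386}\right) = \left(-206 - 20120\right) \left(- \frac{1}{21386}\right) = \left(-20326\right) \left(- \frac{1}{21386}\right) = \frac{10163}{10693}$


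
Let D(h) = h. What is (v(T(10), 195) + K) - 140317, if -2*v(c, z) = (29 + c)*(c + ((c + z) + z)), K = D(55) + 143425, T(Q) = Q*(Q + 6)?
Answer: -63932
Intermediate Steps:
T(Q) = Q*(6 + Q)
K = 143480 (K = 55 + 143425 = 143480)
v(c, z) = -(29 + c)*(2*c + 2*z)/2 (v(c, z) = -(29 + c)*(c + ((c + z) + z))/2 = -(29 + c)*(c + (c + 2*z))/2 = -(29 + c)*(2*c + 2*z)/2)
(v(T(10), 195) + K) - 140317 = ((-(10*(6 + 10))² - 290*(6 + 10) - 29*195 - 1*10*(6 + 10)*195) + 143480) - 140317 = ((-(10*16)² - 290*16 - 5655 - 1*10*16*195) + 143480) - 140317 = ((-1*160² - 29*160 - 5655 - 1*160*195) + 143480) - 140317 = ((-1*25600 - 4640 - 5655 - 31200) + 143480) - 140317 = ((-25600 - 4640 - 5655 - 31200) + 143480) - 140317 = (-67095 + 143480) - 140317 = 76385 - 140317 = -63932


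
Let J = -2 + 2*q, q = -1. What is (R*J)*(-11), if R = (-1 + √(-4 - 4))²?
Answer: -308 - 176*I*√2 ≈ -308.0 - 248.9*I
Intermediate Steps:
R = (-1 + 2*I*√2)² (R = (-1 + √(-8))² = (-1 + 2*I*√2)² ≈ -7.0 - 5.6569*I)
J = -4 (J = -2 + 2*(-1) = -2 - 2 = -4)
(R*J)*(-11) = ((1 - 2*I*√2)²*(-4))*(-11) = -4*(1 - 2*I*√2)²*(-11) = 44*(1 - 2*I*√2)²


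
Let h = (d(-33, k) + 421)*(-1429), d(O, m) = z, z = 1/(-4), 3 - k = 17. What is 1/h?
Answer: -4/2405007 ≈ -1.6632e-6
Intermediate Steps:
k = -14 (k = 3 - 1*17 = 3 - 17 = -14)
z = -1/4 (z = 1*(-1/4) = -1/4 ≈ -0.25000)
d(O, m) = -1/4
h = -2405007/4 (h = (-1/4 + 421)*(-1429) = (1683/4)*(-1429) = -2405007/4 ≈ -6.0125e+5)
1/h = 1/(-2405007/4) = -4/2405007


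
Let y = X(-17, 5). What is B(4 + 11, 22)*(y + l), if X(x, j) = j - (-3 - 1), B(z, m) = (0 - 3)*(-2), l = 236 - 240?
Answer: 30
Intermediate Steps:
l = -4
B(z, m) = 6 (B(z, m) = -3*(-2) = 6)
X(x, j) = 4 + j (X(x, j) = j - (-4) = j - 1*(-4) = j + 4 = 4 + j)
y = 9 (y = 4 + 5 = 9)
B(4 + 11, 22)*(y + l) = 6*(9 - 4) = 6*5 = 30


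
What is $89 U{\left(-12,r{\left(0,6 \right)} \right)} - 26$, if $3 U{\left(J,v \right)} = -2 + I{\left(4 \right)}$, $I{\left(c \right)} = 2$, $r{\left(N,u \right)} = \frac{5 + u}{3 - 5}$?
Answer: $-26$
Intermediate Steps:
$r{\left(N,u \right)} = - \frac{5}{2} - \frac{u}{2}$ ($r{\left(N,u \right)} = \frac{5 + u}{-2} = \left(5 + u\right) \left(- \frac{1}{2}\right) = - \frac{5}{2} - \frac{u}{2}$)
$U{\left(J,v \right)} = 0$ ($U{\left(J,v \right)} = \frac{-2 + 2}{3} = \frac{1}{3} \cdot 0 = 0$)
$89 U{\left(-12,r{\left(0,6 \right)} \right)} - 26 = 89 \cdot 0 - 26 = 0 - 26 = -26$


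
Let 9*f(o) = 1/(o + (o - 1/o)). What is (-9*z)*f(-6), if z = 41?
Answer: 246/71 ≈ 3.4648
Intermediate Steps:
f(o) = 1/(9*(-1/o + 2*o)) (f(o) = 1/(9*(o + (o - 1/o))) = 1/(9*(-1/o + 2*o)))
(-9*z)*f(-6) = (-9*41)*((1/9)*(-6)/(-1 + 2*(-6)**2)) = -41*(-6)/(-1 + 2*36) = -41*(-6)/(-1 + 72) = -41*(-6)/71 = -369*(-2/213) = 246/71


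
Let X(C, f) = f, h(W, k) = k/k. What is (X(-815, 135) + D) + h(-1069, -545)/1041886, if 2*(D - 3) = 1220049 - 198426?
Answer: 266175565379/520943 ≈ 5.1095e+5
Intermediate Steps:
h(W, k) = 1
D = 1021629/2 (D = 3 + (1220049 - 198426)/2 = 3 + (½)*1021623 = 3 + 1021623/2 = 1021629/2 ≈ 5.1081e+5)
(X(-815, 135) + D) + h(-1069, -545)/1041886 = (135 + 1021629/2) + 1/1041886 = 1021899/2 + 1*(1/1041886) = 1021899/2 + 1/1041886 = 266175565379/520943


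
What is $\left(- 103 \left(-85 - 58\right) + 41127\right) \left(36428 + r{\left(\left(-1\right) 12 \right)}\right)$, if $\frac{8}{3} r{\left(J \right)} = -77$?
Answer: $2033109526$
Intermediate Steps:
$r{\left(J \right)} = - \frac{231}{8}$ ($r{\left(J \right)} = \frac{3}{8} \left(-77\right) = - \frac{231}{8}$)
$\left(- 103 \left(-85 - 58\right) + 41127\right) \left(36428 + r{\left(\left(-1\right) 12 \right)}\right) = \left(- 103 \left(-85 - 58\right) + 41127\right) \left(36428 - \frac{231}{8}\right) = \left(\left(-103\right) \left(-143\right) + 41127\right) \frac{291193}{8} = \left(14729 + 41127\right) \frac{291193}{8} = 55856 \cdot \frac{291193}{8} = 2033109526$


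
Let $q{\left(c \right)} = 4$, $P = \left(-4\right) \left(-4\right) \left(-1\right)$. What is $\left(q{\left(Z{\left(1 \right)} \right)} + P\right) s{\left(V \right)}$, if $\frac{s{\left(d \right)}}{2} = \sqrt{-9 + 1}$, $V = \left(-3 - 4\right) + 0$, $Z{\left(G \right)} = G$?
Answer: $- 48 i \sqrt{2} \approx - 67.882 i$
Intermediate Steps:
$P = -16$ ($P = 16 \left(-1\right) = -16$)
$V = -7$ ($V = -7 + 0 = -7$)
$s{\left(d \right)} = 4 i \sqrt{2}$ ($s{\left(d \right)} = 2 \sqrt{-9 + 1} = 2 \sqrt{-8} = 2 \cdot 2 i \sqrt{2} = 4 i \sqrt{2}$)
$\left(q{\left(Z{\left(1 \right)} \right)} + P\right) s{\left(V \right)} = \left(4 - 16\right) 4 i \sqrt{2} = - 12 \cdot 4 i \sqrt{2} = - 48 i \sqrt{2}$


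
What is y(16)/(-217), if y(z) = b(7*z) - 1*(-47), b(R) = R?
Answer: -159/217 ≈ -0.73272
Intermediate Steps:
y(z) = 47 + 7*z (y(z) = 7*z - 1*(-47) = 7*z + 47 = 47 + 7*z)
y(16)/(-217) = (47 + 7*16)/(-217) = (47 + 112)*(-1/217) = 159*(-1/217) = -159/217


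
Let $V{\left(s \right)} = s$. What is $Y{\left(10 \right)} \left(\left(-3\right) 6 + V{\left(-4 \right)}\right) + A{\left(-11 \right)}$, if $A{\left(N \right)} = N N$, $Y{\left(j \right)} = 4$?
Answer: $33$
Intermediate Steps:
$A{\left(N \right)} = N^{2}$
$Y{\left(10 \right)} \left(\left(-3\right) 6 + V{\left(-4 \right)}\right) + A{\left(-11 \right)} = 4 \left(\left(-3\right) 6 - 4\right) + \left(-11\right)^{2} = 4 \left(-18 - 4\right) + 121 = 4 \left(-22\right) + 121 = -88 + 121 = 33$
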